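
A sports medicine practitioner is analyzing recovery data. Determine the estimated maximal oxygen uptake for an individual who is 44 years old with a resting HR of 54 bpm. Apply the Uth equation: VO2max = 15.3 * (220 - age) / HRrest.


HRmax = 220 - 44 = 176
VO2max = 15.3 * (176 / 54)
= 15.3 * 3.2593
= 49.87 mL/kg/min

49.87 mL/kg/min


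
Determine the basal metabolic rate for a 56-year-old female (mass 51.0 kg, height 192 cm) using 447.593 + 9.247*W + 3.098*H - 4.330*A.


BMR = 447.593 + 9.247*51.0 + 3.098*192 - 4.330*56
= 1271.53 kcal/day

1271.53 kcal/day


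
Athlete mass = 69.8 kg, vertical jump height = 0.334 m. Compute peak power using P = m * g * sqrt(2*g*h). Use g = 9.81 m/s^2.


sqrt(2 * 9.81 * 0.334) = sqrt(6.55308) = 2.559898 m/s
P = 69.8 * 9.81 * 2.559898
= 1752.86 W

1752.86 W


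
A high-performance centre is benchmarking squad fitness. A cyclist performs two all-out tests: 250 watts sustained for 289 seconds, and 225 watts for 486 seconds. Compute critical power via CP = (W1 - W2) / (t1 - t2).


W1 = P1 * t1 = 250 * 289 = 72250 J
W2 = P2 * t2 = 225 * 486 = 109350 J
CP = (72250 - 109350) / (289 - 486)
= 188.32 W

188.32 W


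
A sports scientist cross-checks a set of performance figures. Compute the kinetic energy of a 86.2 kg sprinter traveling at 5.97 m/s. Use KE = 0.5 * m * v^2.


Velocity squared = 35.6409
KE = 0.5 * 86.2 * 35.6409 = 1536.12 J

1536.12 J


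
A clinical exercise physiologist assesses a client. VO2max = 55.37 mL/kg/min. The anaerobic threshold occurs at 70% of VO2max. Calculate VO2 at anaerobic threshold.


AT fraction = 70 / 100 = 0.7
AT VO2 = 55.37 * 0.7
= 38.76 mL/kg/min

38.76 mL/kg/min


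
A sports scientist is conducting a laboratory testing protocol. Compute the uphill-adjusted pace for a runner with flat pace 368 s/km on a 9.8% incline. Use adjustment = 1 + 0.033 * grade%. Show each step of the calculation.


Adjustment factor = 1 + 0.033 * 9.8 = 1.3234
Grade-adjusted pace = 368 * 1.3234 = 487.01 s/km

487.01 s/km


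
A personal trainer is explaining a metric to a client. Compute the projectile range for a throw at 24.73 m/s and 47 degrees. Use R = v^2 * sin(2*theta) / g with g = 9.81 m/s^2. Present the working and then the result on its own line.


Two times the angle = 94 degrees
sin(94) = 0.997564
R = 611.5729 * 0.997564 / 9.81 = 62.19 m

62.19 m


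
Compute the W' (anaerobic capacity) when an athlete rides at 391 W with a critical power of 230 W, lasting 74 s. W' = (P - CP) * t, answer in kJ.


Above-CP power = 161 W
Duration = 74 s
W' = 161 * 74 = 11914 J
Convert: 11914 / 1000 = 11.914 kJ

11.914 kJ


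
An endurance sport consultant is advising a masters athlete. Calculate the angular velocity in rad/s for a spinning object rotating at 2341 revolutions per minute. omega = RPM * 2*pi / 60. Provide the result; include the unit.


omega = RPM * 2*pi / 60
= 2341 * 6.28318531 / 60
= 245.149 rad/s

245.149 rad/s


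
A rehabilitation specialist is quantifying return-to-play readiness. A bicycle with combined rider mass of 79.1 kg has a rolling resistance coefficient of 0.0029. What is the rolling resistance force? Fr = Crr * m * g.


Fr = 0.0029 * 79.1 * 9.81
= 0.22939 * 9.81
= 2.25 N

2.25 N


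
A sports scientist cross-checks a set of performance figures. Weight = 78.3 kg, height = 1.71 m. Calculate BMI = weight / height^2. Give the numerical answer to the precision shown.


height^2 = 1.71^2 = 2.9241
BMI = 78.3 / 2.9241 = 26.78 kg/m^2

26.78 kg/m^2


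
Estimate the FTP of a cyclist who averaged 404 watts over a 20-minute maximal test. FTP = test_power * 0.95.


FTP = 404 * 0.95 = 383.8 W

383.8 W


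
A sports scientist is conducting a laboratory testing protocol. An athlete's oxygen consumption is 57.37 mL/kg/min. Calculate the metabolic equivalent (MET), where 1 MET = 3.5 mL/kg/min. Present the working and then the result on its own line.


MET = VO2 / 3.5
= 57.37 / 3.5
= 16.39 METs

16.39 METs


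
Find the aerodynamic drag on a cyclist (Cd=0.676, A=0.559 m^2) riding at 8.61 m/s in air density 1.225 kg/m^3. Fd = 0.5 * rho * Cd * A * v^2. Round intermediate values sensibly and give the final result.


Fd = 0.5 * 1.225 * 0.676 * 0.559 * 8.61^2
= 0.5 * 1.225 * 0.676 * 0.559 * 74.1321
= 17.158 N

17.158 N


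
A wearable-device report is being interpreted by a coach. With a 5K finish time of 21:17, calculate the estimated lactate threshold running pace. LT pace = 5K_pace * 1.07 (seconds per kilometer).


Race duration = 1277 s for 5 km
Average pace = 1277 / 5 = 255.4 s/km
LT pace = 255.4 * 1.07
= 273.28 s/km

273.28 s/km


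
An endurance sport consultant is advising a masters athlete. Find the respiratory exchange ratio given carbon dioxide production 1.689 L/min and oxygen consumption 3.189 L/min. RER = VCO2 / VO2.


VCO2 = 1.689 L/min
VO2 = 3.189 L/min
RER = 1.689 / 3.189 = 0.5296

0.5296


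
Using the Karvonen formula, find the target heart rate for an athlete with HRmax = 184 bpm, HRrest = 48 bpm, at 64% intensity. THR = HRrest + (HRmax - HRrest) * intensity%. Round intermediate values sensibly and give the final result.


HRR = 184 - 48 = 136
THR = 48 + 136 * 0.64
= 48 + 87.04
= 135.04 bpm

135.04 bpm


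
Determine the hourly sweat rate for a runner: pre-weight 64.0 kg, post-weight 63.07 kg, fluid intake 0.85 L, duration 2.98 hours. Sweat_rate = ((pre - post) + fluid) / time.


Mass lost = 64.0 - 63.07 = 0.93 kg
Add fluid consumed: 0.93 + 0.85 = 1.78 L total sweat
Sweat rate = 1.78 / 2.98 = 0.597 L/h

0.597 L/h


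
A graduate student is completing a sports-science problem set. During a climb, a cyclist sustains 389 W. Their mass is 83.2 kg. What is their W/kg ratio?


Power-to-weight = 389 W / 83.2 kg
= 4.675 W/kg

4.675 W/kg


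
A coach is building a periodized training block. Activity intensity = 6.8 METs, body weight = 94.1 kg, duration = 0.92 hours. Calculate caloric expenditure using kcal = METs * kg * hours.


kcal = 6.8 * 94.1 * 0.92
= 639.88 * 0.92
= 588.69 kcal

588.69 kcal


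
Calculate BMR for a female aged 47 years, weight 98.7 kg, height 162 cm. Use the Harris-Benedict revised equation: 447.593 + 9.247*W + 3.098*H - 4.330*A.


Substituting values:
W term = 9.247 * 98.7 = 912.6789
H term = 3.098 * 162 = 501.876
A term = 4.330 * 47 = 203.51
BMR = 1658.64 kcal/day

1658.64 kcal/day


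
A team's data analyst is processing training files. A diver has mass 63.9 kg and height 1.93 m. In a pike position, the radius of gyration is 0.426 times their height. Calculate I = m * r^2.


r = 0.426 * 1.93 = 0.82218 m
I = m * r^2 = 63.9 * 0.67598 = 43.195 kg*m^2

43.195 kg*m^2


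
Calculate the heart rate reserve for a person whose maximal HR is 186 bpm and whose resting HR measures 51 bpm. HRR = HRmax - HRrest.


HRmax = 186 bpm
HRrest = 51 bpm
HRR = 186 - 51 = 135 bpm

135 bpm


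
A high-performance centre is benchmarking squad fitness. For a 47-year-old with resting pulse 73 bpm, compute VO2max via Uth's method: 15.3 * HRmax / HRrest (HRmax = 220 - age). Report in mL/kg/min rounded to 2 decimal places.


Step 1: HRmax = 220 - 47 = 173 bpm
Step 2: Ratio = 173 / 73 = 2.3699
Step 3: VO2max = 15.3 * 2.3699 = 36.26 mL/kg/min

36.26 mL/kg/min


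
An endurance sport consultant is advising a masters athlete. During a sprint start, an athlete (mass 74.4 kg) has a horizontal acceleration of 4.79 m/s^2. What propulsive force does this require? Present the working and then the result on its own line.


Propulsive force = mass * acceleration
= 74.4 kg * 4.79 m/s^2
= 356.38 N

356.38 N


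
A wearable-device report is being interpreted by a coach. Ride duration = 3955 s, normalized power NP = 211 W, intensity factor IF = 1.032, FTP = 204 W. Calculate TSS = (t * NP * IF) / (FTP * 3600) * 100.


Numerator = 3955 * 211 * 1.032 = 861209.16
Denominator = 204 * 3600 = 734400
TSS = 861209.16 / 734400 * 100
= 117.27

117.27 TSS


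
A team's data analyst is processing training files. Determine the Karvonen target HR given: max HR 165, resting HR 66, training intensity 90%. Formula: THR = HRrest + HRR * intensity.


HRR = HRmax - HRrest = 165 - 66 = 99
THR = 66 + 99 * 0.9
= 155.1 bpm

155.1 bpm


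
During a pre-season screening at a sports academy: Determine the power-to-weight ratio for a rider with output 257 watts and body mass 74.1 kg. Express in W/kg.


P/W = 257 / 74.1 = 3.468 W/kg

3.468 W/kg


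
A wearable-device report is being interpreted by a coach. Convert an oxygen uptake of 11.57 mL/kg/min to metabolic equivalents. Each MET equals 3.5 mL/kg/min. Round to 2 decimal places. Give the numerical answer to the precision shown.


One MET = 3.5 mL/kg/min
Number of METs = 11.57 / 3.5
= 3.31 METs

3.31 METs


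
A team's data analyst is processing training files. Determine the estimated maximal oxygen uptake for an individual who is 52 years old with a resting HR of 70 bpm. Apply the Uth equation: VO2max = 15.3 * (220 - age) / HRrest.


HRmax = 220 - 52 = 168
VO2max = 15.3 * (168 / 70)
= 15.3 * 2.4
= 36.72 mL/kg/min

36.72 mL/kg/min


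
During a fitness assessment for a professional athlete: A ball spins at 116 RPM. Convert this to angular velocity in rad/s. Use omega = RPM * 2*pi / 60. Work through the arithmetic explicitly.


omega = 116 * 2 * pi / 60
= 116 * 6.28318531 / 60
= 728.849 / 60
= 12.147 rad/s

12.147 rad/s


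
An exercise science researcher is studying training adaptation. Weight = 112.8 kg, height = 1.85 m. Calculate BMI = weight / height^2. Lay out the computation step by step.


height^2 = 1.85^2 = 3.4225
BMI = 112.8 / 3.4225 = 32.96 kg/m^2

32.96 kg/m^2


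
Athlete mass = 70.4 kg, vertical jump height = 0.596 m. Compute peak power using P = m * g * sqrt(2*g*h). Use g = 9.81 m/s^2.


sqrt(2 * 9.81 * 0.596) = sqrt(11.69352) = 3.419579 m/s
P = 70.4 * 9.81 * 3.419579
= 2361.64 W

2361.64 W


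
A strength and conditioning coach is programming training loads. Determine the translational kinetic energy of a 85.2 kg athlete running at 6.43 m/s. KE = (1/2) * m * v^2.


KE = 0.5 * m * v^2
= 0.5 * 85.2 * 6.43^2
= 0.5 * 85.2 * 41.3449
= 1761.29 J

1761.29 J


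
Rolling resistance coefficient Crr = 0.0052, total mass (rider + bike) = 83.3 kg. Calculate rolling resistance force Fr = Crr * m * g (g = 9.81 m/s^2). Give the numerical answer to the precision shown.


Fr = Crr * m * g
= 0.0052 * 83.3 * 9.81
= 4.249 N

4.249 N


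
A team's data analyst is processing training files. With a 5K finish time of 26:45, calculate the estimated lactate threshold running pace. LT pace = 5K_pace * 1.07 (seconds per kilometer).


Race duration = 1605 s for 5 km
Average pace = 1605 / 5 = 321.0 s/km
LT pace = 321.0 * 1.07
= 343.47 s/km

343.47 s/km


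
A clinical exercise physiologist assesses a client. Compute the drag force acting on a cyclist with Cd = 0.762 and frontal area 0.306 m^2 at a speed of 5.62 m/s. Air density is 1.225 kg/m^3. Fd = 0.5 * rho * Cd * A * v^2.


Step 1: v^2 = 31.5844
Step 2: Fd = 0.5 * 1.225 * 0.762 * 0.306 * 31.5844
= 4.511 N

4.511 N


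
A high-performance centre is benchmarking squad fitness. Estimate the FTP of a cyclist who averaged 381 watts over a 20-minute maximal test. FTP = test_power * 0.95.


FTP = 381 * 0.95 = 361.95 W

361.95 W


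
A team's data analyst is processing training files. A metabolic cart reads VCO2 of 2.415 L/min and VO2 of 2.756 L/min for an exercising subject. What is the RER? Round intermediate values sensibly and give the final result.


RER = VCO2 / VO2 = 2.415 / 2.756 = 0.8763

0.8763


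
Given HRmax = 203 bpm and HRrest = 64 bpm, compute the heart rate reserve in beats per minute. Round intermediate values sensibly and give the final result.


Heart rate reserve = maximum HR minus resting HR
HRR = 203 - 64 = 139 bpm

139 bpm


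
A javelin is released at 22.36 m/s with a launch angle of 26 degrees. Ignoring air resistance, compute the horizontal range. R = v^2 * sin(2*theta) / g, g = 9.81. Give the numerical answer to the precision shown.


Launch speed squared = 499.9696
sin(2 * 26 deg) = 0.788011
Range = 499.9696 * 0.788011 / 9.81
= 40.161 m

40.161 m


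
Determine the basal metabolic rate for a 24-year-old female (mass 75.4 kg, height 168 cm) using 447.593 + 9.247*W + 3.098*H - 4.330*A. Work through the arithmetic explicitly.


BMR = 447.593 + 9.247*75.4 + 3.098*168 - 4.330*24
= 1561.36 kcal/day

1561.36 kcal/day


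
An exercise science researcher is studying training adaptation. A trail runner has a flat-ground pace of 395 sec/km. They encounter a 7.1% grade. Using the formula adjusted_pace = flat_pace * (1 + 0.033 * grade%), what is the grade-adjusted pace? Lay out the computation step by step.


Grade factor = 1 + 0.033 * 7.1 = 1.2343
Adjusted = 395 * 1.2343 = 487.55 sec/km

487.55 s/km


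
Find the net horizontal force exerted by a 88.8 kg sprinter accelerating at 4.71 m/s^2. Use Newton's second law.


Newton's second law: F = m * a
F = 88.8 * 4.71 = 418.25 N

418.25 N


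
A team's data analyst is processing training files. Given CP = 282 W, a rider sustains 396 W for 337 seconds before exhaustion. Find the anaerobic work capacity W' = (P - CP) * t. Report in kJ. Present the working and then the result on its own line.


Excess power = 396 - 282 = 114 W
Work above CP = 114 * 337 = 38418 J
W' = 38.418 kJ

38.418 kJ


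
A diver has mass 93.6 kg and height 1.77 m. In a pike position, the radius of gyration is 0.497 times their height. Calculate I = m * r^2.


r = 0.497 * 1.77 = 0.87969 m
I = m * r^2 = 93.6 * 0.773854 = 72.433 kg*m^2

72.433 kg*m^2


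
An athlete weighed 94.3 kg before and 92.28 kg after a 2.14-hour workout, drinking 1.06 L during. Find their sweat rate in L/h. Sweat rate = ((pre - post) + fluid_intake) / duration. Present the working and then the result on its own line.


Body mass change = 2.02 kg
Total sweat loss = 2.02 + 1.06 = 3.08 L
Rate = 3.08 / 2.14 = 1.439 L/h

1.439 L/h


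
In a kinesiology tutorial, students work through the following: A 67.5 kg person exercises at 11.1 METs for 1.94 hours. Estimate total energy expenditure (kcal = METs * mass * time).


Energy = METs * mass(kg) * time(h)
= 11.1 * 67.5 * 1.94
= 1453.55 kcal

1453.55 kcal


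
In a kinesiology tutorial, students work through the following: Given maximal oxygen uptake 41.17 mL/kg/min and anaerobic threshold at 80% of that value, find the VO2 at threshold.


Percentage as decimal = 0.8
VO2 at AT = 41.17 * 0.8 = 32.94 mL/kg/min

32.94 mL/kg/min


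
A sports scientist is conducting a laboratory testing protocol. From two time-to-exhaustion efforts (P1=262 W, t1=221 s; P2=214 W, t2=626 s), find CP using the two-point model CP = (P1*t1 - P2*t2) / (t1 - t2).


Work in trial 1 = 57902 J
Work in trial 2 = 133964 J
Delta work = -76062 J
Delta time = -405 s
CP = -76062 / -405 = 187.81 W

187.81 W


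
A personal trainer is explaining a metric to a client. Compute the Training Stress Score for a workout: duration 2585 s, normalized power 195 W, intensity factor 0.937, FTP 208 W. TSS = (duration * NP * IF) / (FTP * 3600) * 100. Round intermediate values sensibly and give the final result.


Product = 2585 * 195 * 0.937 = 472318.275
Base = 208 * 3600 = 748800
TSS = 472318.275 / 748800 * 100 = 63.08

63.08 TSS


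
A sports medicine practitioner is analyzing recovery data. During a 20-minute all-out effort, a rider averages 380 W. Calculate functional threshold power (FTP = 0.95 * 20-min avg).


FTP = 0.95 * 380
= 361.0 W

361.0 W


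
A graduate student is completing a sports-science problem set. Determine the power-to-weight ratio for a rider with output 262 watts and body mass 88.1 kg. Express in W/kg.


P/W = 262 / 88.1 = 2.974 W/kg

2.974 W/kg


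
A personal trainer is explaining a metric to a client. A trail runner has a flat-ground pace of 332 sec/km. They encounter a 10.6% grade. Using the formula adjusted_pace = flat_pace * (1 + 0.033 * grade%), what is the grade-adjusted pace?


Grade factor = 1 + 0.033 * 10.6 = 1.3498
Adjusted = 332 * 1.3498 = 448.13 sec/km

448.13 s/km


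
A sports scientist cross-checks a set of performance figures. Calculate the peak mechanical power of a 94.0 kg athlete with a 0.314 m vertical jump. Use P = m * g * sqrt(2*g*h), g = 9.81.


First, sqrt(2gh) = sqrt(2 * 9.81 * 0.314)
= sqrt(6.16068) = 2.482072 m/s
Power = 94.0 * 9.81 * 2.482072 = 2288.82 W

2288.82 W


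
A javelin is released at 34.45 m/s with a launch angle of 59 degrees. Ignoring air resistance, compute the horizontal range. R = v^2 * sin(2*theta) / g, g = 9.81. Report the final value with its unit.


Launch speed squared = 1186.8025
sin(2 * 59 deg) = 0.882948
Range = 1186.8025 * 0.882948 / 9.81
= 106.818 m

106.818 m


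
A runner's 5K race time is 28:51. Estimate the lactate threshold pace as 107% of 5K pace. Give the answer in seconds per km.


Total race time = 28*60 + 51 = 1731 seconds
5K pace = 1731 / 5 = 346.2 sec/km
LT pace = 346.2 * 1.07 = 370.43 sec/km

370.43 s/km


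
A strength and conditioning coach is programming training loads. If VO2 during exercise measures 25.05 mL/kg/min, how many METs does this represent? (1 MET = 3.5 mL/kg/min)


METs = VO2 / 3.5 = 25.05 / 3.5 = 7.16

7.16 METs


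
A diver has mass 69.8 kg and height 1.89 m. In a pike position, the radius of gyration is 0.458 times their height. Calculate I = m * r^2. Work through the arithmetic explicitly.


r = 0.458 * 1.89 = 0.86562 m
I = m * r^2 = 69.8 * 0.749298 = 52.301 kg*m^2

52.301 kg*m^2


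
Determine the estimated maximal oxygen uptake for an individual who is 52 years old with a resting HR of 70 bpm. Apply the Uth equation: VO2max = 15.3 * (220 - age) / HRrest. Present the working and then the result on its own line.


HRmax = 220 - 52 = 168
VO2max = 15.3 * (168 / 70)
= 15.3 * 2.4
= 36.72 mL/kg/min

36.72 mL/kg/min


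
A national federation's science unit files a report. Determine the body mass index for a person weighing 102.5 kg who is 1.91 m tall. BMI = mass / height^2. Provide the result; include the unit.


BMI = mass / height^2
= 102.5 / 1.91^2
= 102.5 / 3.6481
= 28.1 kg/m^2

28.1 kg/m^2


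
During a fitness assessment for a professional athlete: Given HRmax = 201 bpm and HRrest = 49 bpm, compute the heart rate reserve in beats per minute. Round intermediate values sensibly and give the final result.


Heart rate reserve = maximum HR minus resting HR
HRR = 201 - 49 = 152 bpm

152 bpm


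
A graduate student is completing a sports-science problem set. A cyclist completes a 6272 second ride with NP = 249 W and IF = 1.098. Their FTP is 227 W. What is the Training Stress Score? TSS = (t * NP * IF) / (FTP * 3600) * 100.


t * NP * IF = 6272 * 249 * 1.098 = 1714777.344
FTP * 3600 = 817200
TSS = (1714777.344 / 817200) * 100 = 209.84

209.84 TSS


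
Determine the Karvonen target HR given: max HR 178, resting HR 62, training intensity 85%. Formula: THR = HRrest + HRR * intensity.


HRR = HRmax - HRrest = 178 - 62 = 116
THR = 62 + 116 * 0.85
= 160.6 bpm

160.6 bpm


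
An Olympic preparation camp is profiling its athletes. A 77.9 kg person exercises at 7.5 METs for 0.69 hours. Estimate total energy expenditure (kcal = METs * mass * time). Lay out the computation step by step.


Energy = METs * mass(kg) * time(h)
= 7.5 * 77.9 * 0.69
= 403.13 kcal

403.13 kcal


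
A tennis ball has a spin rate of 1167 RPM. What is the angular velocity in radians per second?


Convert RPM to rad/s: multiply by 2*pi and divide by 60
omega = 1167 * 2 * pi / 60
= 122.208 rad/s

122.208 rad/s


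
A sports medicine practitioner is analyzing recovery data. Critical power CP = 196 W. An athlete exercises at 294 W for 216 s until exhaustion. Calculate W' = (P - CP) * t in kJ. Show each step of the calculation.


P - CP = 294 - 196 = 98 W
W' = 98 * 216 = 21168 J
= 21168 / 1000 = 21.168 kJ

21.168 kJ


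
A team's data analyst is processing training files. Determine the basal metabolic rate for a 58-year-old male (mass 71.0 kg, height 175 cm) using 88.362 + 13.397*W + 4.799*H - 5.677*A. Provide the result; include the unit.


BMR = 88.362 + 13.397*71.0 + 4.799*175 - 5.677*58
= 1550.11 kcal/day

1550.11 kcal/day


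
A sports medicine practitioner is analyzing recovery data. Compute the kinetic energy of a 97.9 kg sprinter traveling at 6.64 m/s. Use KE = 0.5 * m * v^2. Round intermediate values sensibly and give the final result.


Velocity squared = 44.0896
KE = 0.5 * 97.9 * 44.0896 = 2158.19 J

2158.19 J


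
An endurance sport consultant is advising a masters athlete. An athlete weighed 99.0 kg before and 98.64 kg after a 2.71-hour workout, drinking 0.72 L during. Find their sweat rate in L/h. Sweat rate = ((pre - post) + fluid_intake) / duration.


Body mass change = 0.36 kg
Total sweat loss = 0.36 + 0.72 = 1.08 L
Rate = 1.08 / 2.71 = 0.399 L/h

0.399 L/h


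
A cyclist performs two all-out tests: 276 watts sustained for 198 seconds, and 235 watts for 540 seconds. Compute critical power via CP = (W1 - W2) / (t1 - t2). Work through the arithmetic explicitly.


W1 = P1 * t1 = 276 * 198 = 54648 J
W2 = P2 * t2 = 235 * 540 = 126900 J
CP = (54648 - 126900) / (198 - 540)
= 211.26 W

211.26 W


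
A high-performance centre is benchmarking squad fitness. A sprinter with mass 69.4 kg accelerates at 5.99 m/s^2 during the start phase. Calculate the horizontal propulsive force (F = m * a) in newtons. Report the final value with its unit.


F = m * a
= 69.4 * 5.99
= 415.71 N

415.71 N


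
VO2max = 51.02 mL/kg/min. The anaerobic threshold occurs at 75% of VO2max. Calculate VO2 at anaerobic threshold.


AT fraction = 75 / 100 = 0.75
AT VO2 = 51.02 * 0.75
= 38.27 mL/kg/min

38.27 mL/kg/min


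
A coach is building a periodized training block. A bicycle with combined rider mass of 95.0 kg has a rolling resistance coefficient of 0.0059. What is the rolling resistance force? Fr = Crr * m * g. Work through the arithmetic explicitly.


Fr = 0.0059 * 95.0 * 9.81
= 0.5605 * 9.81
= 5.499 N

5.499 N


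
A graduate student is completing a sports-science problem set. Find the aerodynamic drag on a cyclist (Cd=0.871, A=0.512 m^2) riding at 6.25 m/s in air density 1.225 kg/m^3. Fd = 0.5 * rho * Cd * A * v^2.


Fd = 0.5 * 1.225 * 0.871 * 0.512 * 6.25^2
= 0.5 * 1.225 * 0.871 * 0.512 * 39.0625
= 10.67 N

10.67 N


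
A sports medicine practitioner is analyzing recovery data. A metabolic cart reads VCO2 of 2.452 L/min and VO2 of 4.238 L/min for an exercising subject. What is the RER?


RER = VCO2 / VO2 = 2.452 / 4.238 = 0.5786

0.5786


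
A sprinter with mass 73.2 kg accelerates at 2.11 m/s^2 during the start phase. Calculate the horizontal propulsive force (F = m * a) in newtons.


F = m * a
= 73.2 * 2.11
= 154.45 N

154.45 N


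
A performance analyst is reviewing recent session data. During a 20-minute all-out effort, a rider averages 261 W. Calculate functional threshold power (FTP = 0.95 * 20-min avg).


FTP = 0.95 * 261
= 247.95 W

247.95 W


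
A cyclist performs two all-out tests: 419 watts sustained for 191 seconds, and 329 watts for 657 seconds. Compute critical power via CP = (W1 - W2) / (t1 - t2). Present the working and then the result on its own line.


W1 = P1 * t1 = 419 * 191 = 80029 J
W2 = P2 * t2 = 329 * 657 = 216153 J
CP = (80029 - 216153) / (191 - 657)
= 292.11 W

292.11 W


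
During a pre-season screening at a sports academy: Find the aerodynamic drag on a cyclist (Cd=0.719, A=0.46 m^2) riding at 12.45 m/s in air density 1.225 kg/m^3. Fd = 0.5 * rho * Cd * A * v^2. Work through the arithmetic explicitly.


Fd = 0.5 * 1.225 * 0.719 * 0.46 * 12.45^2
= 0.5 * 1.225 * 0.719 * 0.46 * 155.0025
= 31.4 N

31.4 N


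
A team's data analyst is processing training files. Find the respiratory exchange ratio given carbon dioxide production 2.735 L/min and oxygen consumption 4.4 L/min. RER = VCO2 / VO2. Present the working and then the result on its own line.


VCO2 = 2.735 L/min
VO2 = 4.4 L/min
RER = 2.735 / 4.4 = 0.6216

0.6216


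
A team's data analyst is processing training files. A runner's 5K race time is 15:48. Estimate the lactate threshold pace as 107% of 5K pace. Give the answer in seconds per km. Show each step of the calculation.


Total race time = 15*60 + 48 = 948 seconds
5K pace = 948 / 5 = 189.6 sec/km
LT pace = 189.6 * 1.07 = 202.87 sec/km

202.87 s/km


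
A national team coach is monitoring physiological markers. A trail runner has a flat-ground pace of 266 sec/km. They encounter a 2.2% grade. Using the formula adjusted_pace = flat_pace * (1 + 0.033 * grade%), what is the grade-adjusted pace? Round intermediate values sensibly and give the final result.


Grade factor = 1 + 0.033 * 2.2 = 1.0726
Adjusted = 266 * 1.0726 = 285.31 sec/km

285.31 s/km


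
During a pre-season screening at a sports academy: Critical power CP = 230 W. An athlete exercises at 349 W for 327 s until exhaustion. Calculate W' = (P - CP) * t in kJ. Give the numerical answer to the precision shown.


P - CP = 349 - 230 = 119 W
W' = 119 * 327 = 38913 J
= 38913 / 1000 = 38.913 kJ

38.913 kJ


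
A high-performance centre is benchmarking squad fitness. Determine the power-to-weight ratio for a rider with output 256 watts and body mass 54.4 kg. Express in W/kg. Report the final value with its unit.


P/W = 256 / 54.4 = 4.706 W/kg

4.706 W/kg


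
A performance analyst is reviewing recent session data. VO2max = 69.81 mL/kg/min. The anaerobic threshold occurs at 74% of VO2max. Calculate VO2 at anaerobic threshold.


AT fraction = 74 / 100 = 0.74
AT VO2 = 69.81 * 0.74
= 51.66 mL/kg/min

51.66 mL/kg/min


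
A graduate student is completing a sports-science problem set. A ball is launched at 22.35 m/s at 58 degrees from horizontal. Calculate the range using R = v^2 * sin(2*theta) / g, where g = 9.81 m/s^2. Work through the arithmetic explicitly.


sin(2 * 58) = sin(116) = 0.898794
v^2 = 22.35^2 = 499.5225
R = 499.5225 * 0.898794 / 9.81
= 45.766 m

45.766 m


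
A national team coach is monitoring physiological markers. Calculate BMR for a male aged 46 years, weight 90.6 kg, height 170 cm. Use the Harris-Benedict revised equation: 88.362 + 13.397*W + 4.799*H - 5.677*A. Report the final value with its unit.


Substituting values:
W term = 13.397 * 90.6 = 1213.7682
H term = 4.799 * 170 = 815.83
A term = 5.677 * 46 = 261.142
BMR = 1856.82 kcal/day

1856.82 kcal/day


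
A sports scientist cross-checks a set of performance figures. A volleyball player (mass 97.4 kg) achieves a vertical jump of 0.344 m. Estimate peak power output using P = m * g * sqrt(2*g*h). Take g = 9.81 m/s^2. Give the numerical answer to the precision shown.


2 * g * h = 2 * 9.81 * 0.344 = 6.74928
sqrt(6.74928) = 2.597938 m/s
P = 97.4 * 9.81 * 2.597938 = 2482.31 W

2482.31 W


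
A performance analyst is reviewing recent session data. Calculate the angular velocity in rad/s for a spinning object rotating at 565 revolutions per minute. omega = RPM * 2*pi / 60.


omega = RPM * 2*pi / 60
= 565 * 6.28318531 / 60
= 59.167 rad/s

59.167 rad/s


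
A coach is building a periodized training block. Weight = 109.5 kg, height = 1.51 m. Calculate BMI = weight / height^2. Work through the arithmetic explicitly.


height^2 = 1.51^2 = 2.2801
BMI = 109.5 / 2.2801 = 48.02 kg/m^2

48.02 kg/m^2


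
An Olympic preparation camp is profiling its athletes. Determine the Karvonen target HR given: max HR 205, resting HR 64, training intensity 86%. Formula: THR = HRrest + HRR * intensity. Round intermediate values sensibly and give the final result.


HRR = HRmax - HRrest = 205 - 64 = 141
THR = 64 + 141 * 0.86
= 185.26 bpm

185.26 bpm


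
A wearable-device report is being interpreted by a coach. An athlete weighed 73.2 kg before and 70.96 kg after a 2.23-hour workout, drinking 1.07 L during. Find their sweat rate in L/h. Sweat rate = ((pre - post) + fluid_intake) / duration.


Body mass change = 2.24 kg
Total sweat loss = 2.24 + 1.07 = 3.31 L
Rate = 3.31 / 2.23 = 1.484 L/h

1.484 L/h


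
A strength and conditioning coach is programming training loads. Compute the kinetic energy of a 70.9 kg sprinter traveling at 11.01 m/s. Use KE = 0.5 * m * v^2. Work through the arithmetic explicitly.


Velocity squared = 121.2201
KE = 0.5 * 70.9 * 121.2201 = 4297.25 J

4297.25 J


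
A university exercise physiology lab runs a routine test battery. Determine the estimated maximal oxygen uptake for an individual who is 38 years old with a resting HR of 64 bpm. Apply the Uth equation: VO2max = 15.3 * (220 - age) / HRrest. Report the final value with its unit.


HRmax = 220 - 38 = 182
VO2max = 15.3 * (182 / 64)
= 15.3 * 2.8438
= 43.51 mL/kg/min

43.51 mL/kg/min


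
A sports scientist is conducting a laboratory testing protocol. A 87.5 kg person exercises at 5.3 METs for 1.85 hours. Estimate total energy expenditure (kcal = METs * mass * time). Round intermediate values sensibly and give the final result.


Energy = METs * mass(kg) * time(h)
= 5.3 * 87.5 * 1.85
= 857.94 kcal

857.94 kcal


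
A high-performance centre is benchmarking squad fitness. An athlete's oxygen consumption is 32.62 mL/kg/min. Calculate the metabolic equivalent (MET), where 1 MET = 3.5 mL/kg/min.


MET = VO2 / 3.5
= 32.62 / 3.5
= 9.32 METs

9.32 METs


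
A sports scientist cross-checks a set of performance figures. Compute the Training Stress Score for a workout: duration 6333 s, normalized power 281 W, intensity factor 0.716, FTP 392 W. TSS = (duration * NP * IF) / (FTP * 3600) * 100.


Product = 6333 * 281 * 0.716 = 1274174.268
Base = 392 * 3600 = 1411200
TSS = 1274174.268 / 1411200 * 100 = 90.29

90.29 TSS


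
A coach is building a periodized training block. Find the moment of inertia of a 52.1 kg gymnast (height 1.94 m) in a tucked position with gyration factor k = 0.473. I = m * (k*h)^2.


Radius of gyration = 0.473 * 1.94 = 0.91762 m
I = 52.1 * 0.91762^2
= 52.1 * 0.842026
= 43.87 kg*m^2

43.87 kg*m^2


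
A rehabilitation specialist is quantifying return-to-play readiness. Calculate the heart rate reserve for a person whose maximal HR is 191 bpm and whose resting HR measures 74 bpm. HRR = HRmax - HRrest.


HRmax = 191 bpm
HRrest = 74 bpm
HRR = 191 - 74 = 117 bpm

117 bpm


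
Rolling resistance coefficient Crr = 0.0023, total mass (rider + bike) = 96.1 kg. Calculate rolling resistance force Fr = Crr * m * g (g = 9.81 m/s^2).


Fr = Crr * m * g
= 0.0023 * 96.1 * 9.81
= 2.168 N

2.168 N


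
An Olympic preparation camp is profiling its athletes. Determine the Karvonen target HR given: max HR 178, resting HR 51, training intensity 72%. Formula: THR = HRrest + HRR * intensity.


HRR = HRmax - HRrest = 178 - 51 = 127
THR = 51 + 127 * 0.72
= 142.44 bpm

142.44 bpm


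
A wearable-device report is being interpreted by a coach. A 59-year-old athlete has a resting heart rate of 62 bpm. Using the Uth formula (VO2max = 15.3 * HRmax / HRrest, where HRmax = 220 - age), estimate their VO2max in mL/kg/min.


HRmax = 220 - 59 = 161 bpm
Ratio = HRmax / HRrest = 161 / 62 = 2.5968
VO2max = 15.3 * 2.5968 = 39.73 mL/kg/min

39.73 mL/kg/min


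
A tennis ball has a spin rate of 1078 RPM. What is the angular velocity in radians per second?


Convert RPM to rad/s: multiply by 2*pi and divide by 60
omega = 1078 * 2 * pi / 60
= 112.888 rad/s

112.888 rad/s


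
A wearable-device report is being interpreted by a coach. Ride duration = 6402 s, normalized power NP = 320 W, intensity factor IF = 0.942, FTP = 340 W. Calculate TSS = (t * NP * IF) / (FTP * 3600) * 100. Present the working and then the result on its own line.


Numerator = 6402 * 320 * 0.942 = 1929818.88
Denominator = 340 * 3600 = 1224000
TSS = 1929818.88 / 1224000 * 100
= 157.66

157.66 TSS


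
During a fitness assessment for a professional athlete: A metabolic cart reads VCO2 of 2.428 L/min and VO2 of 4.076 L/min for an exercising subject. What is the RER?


RER = VCO2 / VO2 = 2.428 / 4.076 = 0.5957

0.5957


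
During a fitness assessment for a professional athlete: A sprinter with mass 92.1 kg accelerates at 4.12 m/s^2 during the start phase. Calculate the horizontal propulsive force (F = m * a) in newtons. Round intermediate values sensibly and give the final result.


F = m * a
= 92.1 * 4.12
= 379.45 N

379.45 N


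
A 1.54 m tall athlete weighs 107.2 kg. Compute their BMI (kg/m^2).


height^2 = 2.3716 m^2
BMI = 107.2 / 2.3716 = 45.2 kg/m^2

45.2 kg/m^2


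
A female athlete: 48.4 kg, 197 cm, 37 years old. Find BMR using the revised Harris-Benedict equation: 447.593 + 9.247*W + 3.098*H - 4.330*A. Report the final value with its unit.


Intercept = 447.593
Weight contribution = 9.247 * 48.4 = 447.5548
Height contribution = 3.098 * 197 = 610.306
Age contribution = 4.33 * 37 = 160.21
BMR = 447.593 + 447.5548 + 610.306 - 160.21
= 1345.24 kcal/day

1345.24 kcal/day


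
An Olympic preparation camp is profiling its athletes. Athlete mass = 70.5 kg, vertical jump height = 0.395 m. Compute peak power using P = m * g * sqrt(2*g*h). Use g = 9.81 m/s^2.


sqrt(2 * 9.81 * 0.395) = sqrt(7.7499) = 2.783864 m/s
P = 70.5 * 9.81 * 2.783864
= 1925.33 W

1925.33 W


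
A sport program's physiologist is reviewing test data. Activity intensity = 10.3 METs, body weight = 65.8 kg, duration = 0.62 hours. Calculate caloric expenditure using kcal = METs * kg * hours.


kcal = 10.3 * 65.8 * 0.62
= 677.74 * 0.62
= 420.2 kcal

420.2 kcal


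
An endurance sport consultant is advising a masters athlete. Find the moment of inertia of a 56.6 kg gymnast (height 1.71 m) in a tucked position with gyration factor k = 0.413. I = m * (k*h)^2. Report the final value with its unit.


Radius of gyration = 0.413 * 1.71 = 0.70623 m
I = 56.6 * 0.70623^2
= 56.6 * 0.498761
= 28.23 kg*m^2

28.23 kg*m^2


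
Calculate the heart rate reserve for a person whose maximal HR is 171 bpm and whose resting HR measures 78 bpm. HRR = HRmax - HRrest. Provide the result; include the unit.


HRmax = 171 bpm
HRrest = 78 bpm
HRR = 171 - 78 = 93 bpm

93 bpm


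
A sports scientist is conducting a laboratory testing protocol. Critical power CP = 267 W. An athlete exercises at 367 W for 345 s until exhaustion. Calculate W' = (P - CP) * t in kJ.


P - CP = 367 - 267 = 100 W
W' = 100 * 345 = 34500 J
= 34500 / 1000 = 34.5 kJ

34.5 kJ


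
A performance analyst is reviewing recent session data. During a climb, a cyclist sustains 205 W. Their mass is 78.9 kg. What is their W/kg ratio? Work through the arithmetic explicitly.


Power-to-weight = 205 W / 78.9 kg
= 2.598 W/kg

2.598 W/kg


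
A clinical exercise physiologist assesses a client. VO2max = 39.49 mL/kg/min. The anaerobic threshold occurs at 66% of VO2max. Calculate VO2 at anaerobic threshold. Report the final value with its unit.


AT fraction = 66 / 100 = 0.66
AT VO2 = 39.49 * 0.66
= 26.06 mL/kg/min

26.06 mL/kg/min


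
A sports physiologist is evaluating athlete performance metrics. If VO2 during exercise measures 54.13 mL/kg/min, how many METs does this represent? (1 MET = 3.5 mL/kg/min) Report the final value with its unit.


METs = VO2 / 3.5 = 54.13 / 3.5 = 15.47

15.47 METs


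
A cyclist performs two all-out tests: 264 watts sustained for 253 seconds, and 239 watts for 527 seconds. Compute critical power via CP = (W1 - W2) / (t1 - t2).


W1 = P1 * t1 = 264 * 253 = 66792 J
W2 = P2 * t2 = 239 * 527 = 125953 J
CP = (66792 - 125953) / (253 - 527)
= 215.92 W

215.92 W


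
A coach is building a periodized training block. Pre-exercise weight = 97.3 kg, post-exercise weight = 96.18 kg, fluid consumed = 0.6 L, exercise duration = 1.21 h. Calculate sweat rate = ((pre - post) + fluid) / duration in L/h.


Weight loss = 97.3 - 96.18 = 1.12 kg (approx L)
Total sweat = 1.12 + 0.6 = 1.72 L
Sweat rate = 1.72 / 1.21 = 1.421 L/h

1.421 L/h


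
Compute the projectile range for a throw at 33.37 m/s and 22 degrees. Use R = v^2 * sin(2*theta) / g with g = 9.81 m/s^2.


Two times the angle = 44 degrees
sin(44) = 0.694658
R = 1113.5569 * 0.694658 / 9.81 = 78.852 m

78.852 m


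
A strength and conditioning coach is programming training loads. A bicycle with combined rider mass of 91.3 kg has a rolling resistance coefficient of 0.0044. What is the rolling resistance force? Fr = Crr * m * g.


Fr = 0.0044 * 91.3 * 9.81
= 0.40172 * 9.81
= 3.941 N

3.941 N


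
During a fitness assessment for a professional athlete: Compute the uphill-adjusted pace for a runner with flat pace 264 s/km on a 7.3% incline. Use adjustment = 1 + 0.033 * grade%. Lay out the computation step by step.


Adjustment factor = 1 + 0.033 * 7.3 = 1.2409
Grade-adjusted pace = 264 * 1.2409 = 327.6 s/km

327.6 s/km


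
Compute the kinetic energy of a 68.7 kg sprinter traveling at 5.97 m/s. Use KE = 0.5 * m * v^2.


Velocity squared = 35.6409
KE = 0.5 * 68.7 * 35.6409 = 1224.26 J

1224.26 J


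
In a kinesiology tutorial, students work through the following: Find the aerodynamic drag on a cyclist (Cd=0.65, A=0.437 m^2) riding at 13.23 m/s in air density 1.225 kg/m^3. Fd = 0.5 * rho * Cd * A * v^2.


Fd = 0.5 * 1.225 * 0.65 * 0.437 * 13.23^2
= 0.5 * 1.225 * 0.65 * 0.437 * 175.0329
= 30.452 N

30.452 N


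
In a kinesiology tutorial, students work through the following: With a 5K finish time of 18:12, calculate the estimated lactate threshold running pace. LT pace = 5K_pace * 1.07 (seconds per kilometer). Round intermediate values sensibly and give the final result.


Race duration = 1092 s for 5 km
Average pace = 1092 / 5 = 218.4 s/km
LT pace = 218.4 * 1.07
= 233.69 s/km

233.69 s/km


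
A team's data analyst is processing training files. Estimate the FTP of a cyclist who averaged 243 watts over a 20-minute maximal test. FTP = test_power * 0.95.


FTP = 243 * 0.95 = 230.85 W

230.85 W


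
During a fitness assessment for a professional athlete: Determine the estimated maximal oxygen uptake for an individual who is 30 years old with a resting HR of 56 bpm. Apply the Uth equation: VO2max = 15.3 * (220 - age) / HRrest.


HRmax = 220 - 30 = 190
VO2max = 15.3 * (190 / 56)
= 15.3 * 3.3929
= 51.91 mL/kg/min

51.91 mL/kg/min


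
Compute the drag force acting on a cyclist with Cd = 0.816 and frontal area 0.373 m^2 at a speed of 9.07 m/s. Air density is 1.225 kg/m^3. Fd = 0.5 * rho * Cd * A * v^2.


Step 1: v^2 = 82.2649
Step 2: Fd = 0.5 * 1.225 * 0.816 * 0.373 * 82.2649
= 15.336 N

15.336 N


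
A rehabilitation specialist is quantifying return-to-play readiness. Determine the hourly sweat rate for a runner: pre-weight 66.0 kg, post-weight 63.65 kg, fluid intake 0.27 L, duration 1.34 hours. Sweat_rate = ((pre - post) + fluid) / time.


Mass lost = 66.0 - 63.65 = 2.35 kg
Add fluid consumed: 2.35 + 0.27 = 2.62 L total sweat
Sweat rate = 2.62 / 1.34 = 1.955 L/h

1.955 L/h


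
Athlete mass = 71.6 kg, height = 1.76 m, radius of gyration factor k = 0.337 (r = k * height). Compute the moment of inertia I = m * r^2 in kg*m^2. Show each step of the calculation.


r = k * height = 0.337 * 1.76 = 0.59312 m
r^2 = 0.59312^2 = 0.351791
I = 71.6 * 0.351791 = 25.188 kg*m^2

25.188 kg*m^2


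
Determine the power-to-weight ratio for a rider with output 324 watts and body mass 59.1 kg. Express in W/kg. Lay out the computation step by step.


P/W = 324 / 59.1 = 5.482 W/kg

5.482 W/kg


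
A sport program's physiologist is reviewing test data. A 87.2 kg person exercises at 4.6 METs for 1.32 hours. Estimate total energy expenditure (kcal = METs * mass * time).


Energy = METs * mass(kg) * time(h)
= 4.6 * 87.2 * 1.32
= 529.48 kcal

529.48 kcal


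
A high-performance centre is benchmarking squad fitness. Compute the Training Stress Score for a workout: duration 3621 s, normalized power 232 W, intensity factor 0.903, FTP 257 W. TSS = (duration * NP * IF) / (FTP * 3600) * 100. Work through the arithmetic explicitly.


Product = 3621 * 232 * 0.903 = 758585.016
Base = 257 * 3600 = 925200
TSS = 758585.016 / 925200 * 100 = 81.99

81.99 TSS
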